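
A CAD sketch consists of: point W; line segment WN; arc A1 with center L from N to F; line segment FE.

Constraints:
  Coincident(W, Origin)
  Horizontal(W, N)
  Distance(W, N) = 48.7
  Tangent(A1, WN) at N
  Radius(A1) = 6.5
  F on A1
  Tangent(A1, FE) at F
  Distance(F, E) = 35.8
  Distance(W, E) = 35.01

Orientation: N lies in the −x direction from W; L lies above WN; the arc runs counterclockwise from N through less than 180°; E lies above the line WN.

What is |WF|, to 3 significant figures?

43.9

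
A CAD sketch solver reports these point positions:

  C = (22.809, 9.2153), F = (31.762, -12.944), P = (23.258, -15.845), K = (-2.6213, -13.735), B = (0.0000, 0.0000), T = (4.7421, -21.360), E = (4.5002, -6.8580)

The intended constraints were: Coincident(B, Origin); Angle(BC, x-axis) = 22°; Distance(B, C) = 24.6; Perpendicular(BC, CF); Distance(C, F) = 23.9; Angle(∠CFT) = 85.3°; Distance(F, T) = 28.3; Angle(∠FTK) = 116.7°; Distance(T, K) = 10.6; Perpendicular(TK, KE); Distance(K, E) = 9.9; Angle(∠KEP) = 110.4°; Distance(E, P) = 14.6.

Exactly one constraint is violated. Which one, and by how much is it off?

Distance(E, P) = 14.6 — off by 6.20.

B = (0.00, 0.00) ✓; BC at 22.00° ✓; |BC| = 24.60 ✓; ∠(BC, CF) = 90.00° ✓; |CF| = 23.90 ✓; ∠CFT = 85.30° ✓; |FT| = 28.30 ✓; ∠FTK = 116.7° ✓; |TK| = 10.60 ✓; ∠(TK, KE) = 90.00° ✓; |KE| = 9.900 ✓; ∠KEP = 110.4° ✓; |EP| = 20.80 ✗.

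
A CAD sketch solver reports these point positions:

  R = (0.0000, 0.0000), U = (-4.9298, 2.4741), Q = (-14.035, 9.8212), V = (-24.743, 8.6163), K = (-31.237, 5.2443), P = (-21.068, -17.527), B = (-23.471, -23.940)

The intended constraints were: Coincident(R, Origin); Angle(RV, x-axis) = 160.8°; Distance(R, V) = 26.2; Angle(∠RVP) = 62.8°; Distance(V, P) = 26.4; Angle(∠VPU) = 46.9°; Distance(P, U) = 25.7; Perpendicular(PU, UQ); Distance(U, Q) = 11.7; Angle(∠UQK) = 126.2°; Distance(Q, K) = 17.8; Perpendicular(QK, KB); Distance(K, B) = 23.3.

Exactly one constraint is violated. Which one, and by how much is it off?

Distance(K, B) = 23.3 — off by 6.90.

R = (0.00, 0.00) ✓; RV at 160.8° ✓; |RV| = 26.20 ✓; ∠RVP = 62.80° ✓; |VP| = 26.40 ✓; ∠VPU = 46.90° ✓; |PU| = 25.70 ✓; ∠(PU, UQ) = 90.00° ✓; |UQ| = 11.70 ✓; ∠UQK = 126.2° ✓; |QK| = 17.80 ✓; ∠(QK, KB) = 90.00° ✓; |KB| = 30.20 ✗.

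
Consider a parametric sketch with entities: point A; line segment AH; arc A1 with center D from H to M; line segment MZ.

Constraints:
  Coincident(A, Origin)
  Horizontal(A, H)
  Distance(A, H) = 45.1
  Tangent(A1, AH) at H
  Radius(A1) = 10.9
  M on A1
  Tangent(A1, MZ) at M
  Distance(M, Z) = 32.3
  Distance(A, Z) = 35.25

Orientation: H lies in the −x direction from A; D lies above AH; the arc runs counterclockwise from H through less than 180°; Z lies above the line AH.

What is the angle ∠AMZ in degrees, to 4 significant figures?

61.23°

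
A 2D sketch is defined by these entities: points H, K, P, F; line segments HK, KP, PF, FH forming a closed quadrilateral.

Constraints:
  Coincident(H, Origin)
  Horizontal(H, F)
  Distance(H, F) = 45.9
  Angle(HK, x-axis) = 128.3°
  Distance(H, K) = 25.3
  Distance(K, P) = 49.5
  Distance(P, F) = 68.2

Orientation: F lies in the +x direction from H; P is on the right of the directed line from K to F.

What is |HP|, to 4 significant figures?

33.46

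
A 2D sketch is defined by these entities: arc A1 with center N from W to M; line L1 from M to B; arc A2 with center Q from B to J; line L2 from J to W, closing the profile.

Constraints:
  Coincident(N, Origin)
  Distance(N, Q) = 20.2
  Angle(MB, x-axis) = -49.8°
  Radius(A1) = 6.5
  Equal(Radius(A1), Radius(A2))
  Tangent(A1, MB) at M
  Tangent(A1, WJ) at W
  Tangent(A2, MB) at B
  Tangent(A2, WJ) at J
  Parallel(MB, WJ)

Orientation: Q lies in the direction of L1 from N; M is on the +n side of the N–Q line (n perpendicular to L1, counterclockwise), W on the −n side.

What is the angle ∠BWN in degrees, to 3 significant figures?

57.2°

The slot axis is L1's direction at -49.8°, so u = (cos -49.8°, sin -49.8°) = (0.645, -0.764) and n = (−sin -49.8°, cos -49.8°) = (0.764, 0.645). N is at the origin and Q lies 20.2 along u from N, so Q = 20.2·u = (13.0, -15.4). Tangency of A1 to both parallel lines with radius 6.5 puts M and W at N ± 6.5·n: M = (4.96, 4.20), W = (-4.96, -4.20). Equal radii place B and J the same way about Q: B = Q + 6.5·n = (18.0, -11.2), J = Q − 6.5·n = (8.07, -19.6). Then cos ∠BWN = WB·WN / (|WB||WN|), giving 57.2°.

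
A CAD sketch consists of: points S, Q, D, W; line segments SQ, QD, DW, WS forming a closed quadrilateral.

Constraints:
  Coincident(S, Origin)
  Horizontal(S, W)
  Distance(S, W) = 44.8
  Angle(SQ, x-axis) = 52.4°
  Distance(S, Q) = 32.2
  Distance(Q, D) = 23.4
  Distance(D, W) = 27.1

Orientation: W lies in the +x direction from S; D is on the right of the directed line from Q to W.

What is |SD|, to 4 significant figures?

17.92

S is at the origin; SW is horizontal with |SW| = 44.8 and W in +x, so W = (44.8, 0). SQ runs at 52.4° with |SQ| = 32.2, so Q = (19.65, 25.51). D is determined by |QD| = 23.4 and |DW| = 27.1 together: it lies at the intersection of circle(Q, 23.4) and circle(W, 27.1). With |QW| = 35.83, the foot of the radical line on QW is 15.31 from Q and the perpendicular offset is √(23.4² − 15.31²) = 17.70. Taking the right-of-QW solution: D = (17.79, 2.186).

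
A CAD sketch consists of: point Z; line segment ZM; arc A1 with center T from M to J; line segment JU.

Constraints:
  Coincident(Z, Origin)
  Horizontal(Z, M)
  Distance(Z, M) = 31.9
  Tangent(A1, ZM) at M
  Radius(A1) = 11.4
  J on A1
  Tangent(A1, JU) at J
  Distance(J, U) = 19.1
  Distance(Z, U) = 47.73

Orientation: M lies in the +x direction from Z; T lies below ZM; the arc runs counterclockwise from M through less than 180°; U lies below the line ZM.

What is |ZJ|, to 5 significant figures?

29.039

Z is at the origin; ZM is horizontal with |ZM| = 31.9 and M on the +x side, so M = (31.900, 0.0000). Tangency of A1 to ZM means the radius TM is perpendicular to ZM, so T = M + (0, -11.4) = (31.900, -11.400). Since TJ ⟂ JU (tangency), |TU| = √(11.4² + 19.1²) = 22.243 regardless of where J sits on A1. So U lies on both circle(Z, 47.73) and circle(T, 22.243); the below-ZM intersection is U = (33.951, -33.549). J is the foot of the tangent from U: J = (22.691, -18.120).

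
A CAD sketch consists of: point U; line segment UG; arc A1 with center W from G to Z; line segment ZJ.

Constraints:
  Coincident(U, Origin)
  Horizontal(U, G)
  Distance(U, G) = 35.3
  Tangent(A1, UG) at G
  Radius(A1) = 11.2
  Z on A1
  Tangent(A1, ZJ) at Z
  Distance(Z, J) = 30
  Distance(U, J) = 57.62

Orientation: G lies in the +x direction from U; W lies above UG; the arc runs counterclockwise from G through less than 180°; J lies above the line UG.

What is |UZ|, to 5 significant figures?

48.226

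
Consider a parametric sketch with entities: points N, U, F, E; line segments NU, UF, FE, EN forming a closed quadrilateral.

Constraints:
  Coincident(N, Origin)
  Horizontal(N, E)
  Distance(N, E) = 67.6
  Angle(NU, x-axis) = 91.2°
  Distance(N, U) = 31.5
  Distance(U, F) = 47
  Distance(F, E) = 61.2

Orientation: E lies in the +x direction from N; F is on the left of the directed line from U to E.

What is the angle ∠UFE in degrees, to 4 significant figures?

86.98°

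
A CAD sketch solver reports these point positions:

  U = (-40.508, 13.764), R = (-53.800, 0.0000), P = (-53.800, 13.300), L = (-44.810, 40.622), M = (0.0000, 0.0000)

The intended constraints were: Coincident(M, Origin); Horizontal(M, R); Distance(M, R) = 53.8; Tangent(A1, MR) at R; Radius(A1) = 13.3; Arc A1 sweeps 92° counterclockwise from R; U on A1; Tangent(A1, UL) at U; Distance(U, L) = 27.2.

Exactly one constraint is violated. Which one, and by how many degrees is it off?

Tangent(A1, UL) at U — off by 7.10°.

M = (0.00, 0.00) ✓; M.y = 0.00, R.y = 0.00 ✓; |MR| = 53.80 ✓; ∠(PR, RM) = 90.00° ✓; |PR| = 13.30 ✓; bearing(P→U) − bearing(P→R) = 92.00° ✓; |PU| = 13.30 ✓; ∠(PU, UL) = 82.90° ✗; |UL| = 27.20 ✓.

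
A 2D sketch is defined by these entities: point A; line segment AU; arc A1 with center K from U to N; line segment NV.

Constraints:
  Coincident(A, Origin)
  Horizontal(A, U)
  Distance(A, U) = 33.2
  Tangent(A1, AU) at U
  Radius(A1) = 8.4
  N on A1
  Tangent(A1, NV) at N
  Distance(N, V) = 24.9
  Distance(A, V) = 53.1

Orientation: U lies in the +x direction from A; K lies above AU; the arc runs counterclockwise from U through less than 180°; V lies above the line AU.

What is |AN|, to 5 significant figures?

42.461

A is at the origin; A and U share the same y with |AU| = 33.2 and U on the +x side, so U = (33.200, 0.0000). A1 meets AU tangentially, so KU is at right angles to AU, so K = U + (0, 8.4) = (33.200, 8.4000). Since KN ⟂ NV (tangency), |KV| = √(8.4² + 24.9²) = 26.279 regardless of where N sits on A1. So V lies on both circle(A, 53.1) and circle(K, 26.279); the above-AU intersection is V = (41.274, 33.408). N is the foot of the tangent from V: N = (41.599, 8.5097).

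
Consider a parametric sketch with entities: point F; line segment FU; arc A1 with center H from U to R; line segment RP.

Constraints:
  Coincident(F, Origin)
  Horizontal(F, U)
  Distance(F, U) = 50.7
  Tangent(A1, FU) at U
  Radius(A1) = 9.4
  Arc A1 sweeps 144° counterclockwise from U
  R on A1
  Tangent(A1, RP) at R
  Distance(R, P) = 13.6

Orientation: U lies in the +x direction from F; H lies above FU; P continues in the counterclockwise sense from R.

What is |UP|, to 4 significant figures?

25.59

F is at the origin; F and U share the same y with |FU| = 50.7 and U on the +x side, so U = (50.70, 0.000). The tangent condition forces HU to be normal to FU, so H = U + (0, 9.4) = (50.70, 9.400). On A1, U sits at bearing -90° from H; a 144° counterclockwise sweep puts R at bearing 54°, so R = H + 9.4·(cos 54°, sin 54°) = (56.23, 17.00). Tangency of A1 to RP means the radius HR is perpendicular to RP, so RP runs along (−sin 54°, cos 54°); with |RP| = 13.6, P = (45.22, 25.00). Then |UP| = |P − U| = 25.59.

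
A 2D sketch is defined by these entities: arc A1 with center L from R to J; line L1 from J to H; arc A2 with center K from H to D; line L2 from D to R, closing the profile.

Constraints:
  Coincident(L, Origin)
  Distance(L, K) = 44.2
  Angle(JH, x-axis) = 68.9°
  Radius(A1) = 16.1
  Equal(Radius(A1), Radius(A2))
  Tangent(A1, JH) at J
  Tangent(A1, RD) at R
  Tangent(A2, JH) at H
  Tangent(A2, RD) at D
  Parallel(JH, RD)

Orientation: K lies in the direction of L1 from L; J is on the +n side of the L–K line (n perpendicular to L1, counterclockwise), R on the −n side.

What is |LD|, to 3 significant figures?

47.0

Tangency of A1 to both parallel lines with radius 16.1 puts J and R at L ± 16.1·n: J = (-15.0, 5.80), R = (15.0, -5.80). Equal radii place H and D the same way about K: H = K + 16.1·n = (0.891, 47.0), D = K − 16.1·n = (30.9, 35.4). Then |LD| = |D − L| = 47.0.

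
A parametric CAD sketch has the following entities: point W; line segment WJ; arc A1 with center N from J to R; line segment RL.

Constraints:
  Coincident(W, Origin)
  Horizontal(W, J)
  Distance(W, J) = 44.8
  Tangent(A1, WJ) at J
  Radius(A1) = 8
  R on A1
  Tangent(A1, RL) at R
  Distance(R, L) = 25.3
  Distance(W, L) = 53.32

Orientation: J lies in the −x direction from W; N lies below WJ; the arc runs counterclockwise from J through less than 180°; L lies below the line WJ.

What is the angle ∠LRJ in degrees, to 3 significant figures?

122°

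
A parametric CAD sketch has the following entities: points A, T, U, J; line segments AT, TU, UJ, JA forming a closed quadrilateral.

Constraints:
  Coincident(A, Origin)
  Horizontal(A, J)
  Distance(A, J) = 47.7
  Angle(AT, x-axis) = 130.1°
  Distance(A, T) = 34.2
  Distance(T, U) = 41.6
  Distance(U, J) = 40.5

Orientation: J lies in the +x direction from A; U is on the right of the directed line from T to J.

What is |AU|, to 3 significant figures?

8.05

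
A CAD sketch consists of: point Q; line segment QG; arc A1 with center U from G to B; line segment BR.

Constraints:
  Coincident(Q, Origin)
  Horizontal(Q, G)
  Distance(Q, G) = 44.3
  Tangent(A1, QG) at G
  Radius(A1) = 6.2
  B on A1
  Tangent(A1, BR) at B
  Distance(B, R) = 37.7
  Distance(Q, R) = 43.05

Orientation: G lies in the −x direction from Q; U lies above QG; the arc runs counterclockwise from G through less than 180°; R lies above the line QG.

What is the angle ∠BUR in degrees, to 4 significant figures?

80.66°

Checks: |UG| = 6.200 ✓; |UB| = 6.200 ✓; ∠(UB, BR) = 90.00° ✓; |BR| = 37.70 ✓; |QR| = 43.05 ✓.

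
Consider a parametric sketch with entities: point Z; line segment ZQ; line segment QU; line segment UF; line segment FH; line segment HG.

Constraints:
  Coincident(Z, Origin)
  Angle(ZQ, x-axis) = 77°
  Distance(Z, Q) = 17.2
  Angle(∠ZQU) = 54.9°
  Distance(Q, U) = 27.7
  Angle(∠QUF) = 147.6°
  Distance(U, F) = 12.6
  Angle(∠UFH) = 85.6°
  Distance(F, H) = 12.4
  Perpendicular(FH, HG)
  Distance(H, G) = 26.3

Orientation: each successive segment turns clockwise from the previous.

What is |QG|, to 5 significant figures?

9.8948

∠UFH = 85.6° gives FH at -174.90° from the x-axis; with |FH| = 12.4, H = (12.097, -17.388). FH ⟂ HG, so HG runs at 95.100°; with |HG| = 26.3, G = (9.7589, 8.8081). Then |QG| = |G − Q| = 9.8948.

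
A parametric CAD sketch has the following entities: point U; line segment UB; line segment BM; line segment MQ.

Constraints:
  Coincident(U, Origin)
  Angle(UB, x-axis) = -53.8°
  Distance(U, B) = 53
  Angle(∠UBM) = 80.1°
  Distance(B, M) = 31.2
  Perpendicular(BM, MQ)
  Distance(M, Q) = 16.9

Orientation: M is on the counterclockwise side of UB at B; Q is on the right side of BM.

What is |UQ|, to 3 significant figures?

72.6

∠UBM = 80.1°, so BM runs at -53.8° + (180° − 80.1°) = 46.1° from the x-axis; with |BM| = 31.2, M = B + 31.2·(cos 46.1°, sin 46.1°) = (52.9, -20.3). The perpendicularity gives MQ at right angles to BM; with |MQ| = 16.9 on the right of BM, Q = M + 16.9·(0.721, -0.693) = (65.1, -32.0). Then |UQ| = |Q − U| = 72.6.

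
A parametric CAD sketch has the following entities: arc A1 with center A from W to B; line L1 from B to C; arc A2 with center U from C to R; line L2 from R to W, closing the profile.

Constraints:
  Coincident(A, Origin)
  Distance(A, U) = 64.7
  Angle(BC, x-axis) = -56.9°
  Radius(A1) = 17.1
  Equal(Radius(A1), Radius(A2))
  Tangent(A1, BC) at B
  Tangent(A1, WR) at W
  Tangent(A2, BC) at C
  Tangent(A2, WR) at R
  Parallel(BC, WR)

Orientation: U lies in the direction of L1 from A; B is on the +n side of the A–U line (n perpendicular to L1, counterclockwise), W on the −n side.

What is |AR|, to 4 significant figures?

66.92

Tangency of A1 to both parallel lines with radius 17.1 puts B and W at A ± 17.1·n: B = (14.32, 9.338), W = (-14.32, -9.338). Equal radii place C and R the same way about U: C = U + 17.1·n = (49.66, -44.86), R = U − 17.1·n = (21.01, -63.54). Then |AR| = |R − A| = 66.92.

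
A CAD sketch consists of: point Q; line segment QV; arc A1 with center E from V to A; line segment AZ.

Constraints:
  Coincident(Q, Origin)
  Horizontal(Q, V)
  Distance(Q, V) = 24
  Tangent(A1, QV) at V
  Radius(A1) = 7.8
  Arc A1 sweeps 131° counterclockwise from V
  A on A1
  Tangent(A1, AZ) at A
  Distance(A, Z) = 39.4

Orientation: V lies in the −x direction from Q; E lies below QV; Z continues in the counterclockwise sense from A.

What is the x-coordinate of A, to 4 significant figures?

-29.89

Q is at the origin; Q and V share the same y with |QV| = 24.0 and V on the −x side, so V = (-24.00, 0.000). The tangent condition forces EV to be normal to QV, so E = V + (0, -7.8) = (-24.00, -7.800). On A1, V sits at bearing 90° from E; a 131° counterclockwise sweep puts A at bearing 221°, so A = E + 7.8·(cos 221°, sin 221°) = (-29.89, -12.92). So A.x = -29.89.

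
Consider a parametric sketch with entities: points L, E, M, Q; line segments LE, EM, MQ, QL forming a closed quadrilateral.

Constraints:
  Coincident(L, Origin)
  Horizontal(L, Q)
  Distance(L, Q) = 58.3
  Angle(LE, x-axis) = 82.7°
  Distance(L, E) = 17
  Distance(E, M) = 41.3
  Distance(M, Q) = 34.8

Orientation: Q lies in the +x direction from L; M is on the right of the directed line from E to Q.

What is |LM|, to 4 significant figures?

31.61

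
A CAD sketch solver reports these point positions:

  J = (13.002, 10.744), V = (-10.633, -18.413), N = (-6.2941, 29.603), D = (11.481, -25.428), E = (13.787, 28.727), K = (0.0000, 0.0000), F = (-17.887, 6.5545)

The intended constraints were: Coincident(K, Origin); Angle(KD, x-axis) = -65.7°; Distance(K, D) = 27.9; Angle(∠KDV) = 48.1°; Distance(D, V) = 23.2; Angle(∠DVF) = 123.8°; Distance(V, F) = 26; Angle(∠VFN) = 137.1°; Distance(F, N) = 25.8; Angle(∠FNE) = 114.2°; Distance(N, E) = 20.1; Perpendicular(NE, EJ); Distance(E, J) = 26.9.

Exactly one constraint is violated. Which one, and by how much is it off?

Distance(E, J) = 26.9 — off by 8.90.

K = (0.00, 0.00) ✓; KD at -65.70° ✓; |KD| = 27.90 ✓; ∠KDV = 48.10° ✓; |DV| = 23.20 ✓; ∠DVF = 123.8° ✓; |VF| = 26.00 ✓; ∠VFN = 137.1° ✓; |FN| = 25.80 ✓; ∠FNE = 114.2° ✓; |NE| = 20.10 ✓; ∠(NE, EJ) = 90.00° ✓; |EJ| = 18.00 ✗.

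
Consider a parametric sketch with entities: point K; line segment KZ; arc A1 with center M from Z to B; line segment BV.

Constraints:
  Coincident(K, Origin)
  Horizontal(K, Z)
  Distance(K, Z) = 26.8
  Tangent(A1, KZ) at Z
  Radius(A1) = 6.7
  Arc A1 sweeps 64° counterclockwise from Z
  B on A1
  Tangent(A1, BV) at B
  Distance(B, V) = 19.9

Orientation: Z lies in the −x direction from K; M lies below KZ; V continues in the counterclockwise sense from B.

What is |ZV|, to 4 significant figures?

26.19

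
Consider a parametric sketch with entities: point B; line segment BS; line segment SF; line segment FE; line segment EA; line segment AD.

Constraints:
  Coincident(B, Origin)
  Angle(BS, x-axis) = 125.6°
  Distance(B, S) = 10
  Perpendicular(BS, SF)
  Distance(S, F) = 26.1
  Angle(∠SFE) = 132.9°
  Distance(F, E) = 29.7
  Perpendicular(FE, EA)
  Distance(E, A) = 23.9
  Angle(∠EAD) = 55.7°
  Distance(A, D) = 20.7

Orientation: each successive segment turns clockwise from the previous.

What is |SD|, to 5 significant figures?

31.137

B is at the origin; BS runs at 125.6° with length 10.0, so S = (-5.8212, 8.1310). BS ⟂ SF, so SF runs at 35.600°; with |SF| = 26.1, F = (15.401, 23.324). ∠SFE = 132.9° gives FE at -11.500° from the x-axis; with |FE| = 29.7, E = (44.504, 17.403). FE ⟂ EA, so EA runs at -101.50°; with |EA| = 23.9, A = (39.740, -6.0170). ∠EAD = 55.7° gives AD at 134.20° from the x-axis; with |AD| = 20.7, D = (25.308, 8.8230). Then |SD| = |D − S| = 31.137.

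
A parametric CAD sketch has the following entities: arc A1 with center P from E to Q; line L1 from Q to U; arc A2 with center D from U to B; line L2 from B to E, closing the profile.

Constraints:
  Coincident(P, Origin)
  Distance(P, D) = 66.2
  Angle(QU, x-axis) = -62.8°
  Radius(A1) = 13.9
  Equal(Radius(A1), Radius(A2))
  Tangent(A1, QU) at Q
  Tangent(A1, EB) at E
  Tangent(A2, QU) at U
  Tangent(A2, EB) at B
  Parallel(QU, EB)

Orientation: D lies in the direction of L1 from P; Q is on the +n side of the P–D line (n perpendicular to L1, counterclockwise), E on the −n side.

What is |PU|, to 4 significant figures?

67.64

The slot axis is L1's direction at -62.8°, so u = (cos -62.8°, sin -62.8°) = (0.4571, -0.8894) and n = (−sin -62.8°, cos -62.8°) = (0.8894, 0.4571). P is at the origin and D lies 66.2 along u from P, so D = 66.2·u = (30.26, -58.88). Tangency of A1 to both parallel lines with radius 13.9 puts Q and E at P ± 13.9·n: Q = (12.36, 6.354), E = (-12.36, -6.354). Equal radii place U and B the same way about D: U = D + 13.9·n = (42.62, -52.53), B = D − 13.9·n = (17.90, -65.23). Then |PU| = |U − P| = 67.64.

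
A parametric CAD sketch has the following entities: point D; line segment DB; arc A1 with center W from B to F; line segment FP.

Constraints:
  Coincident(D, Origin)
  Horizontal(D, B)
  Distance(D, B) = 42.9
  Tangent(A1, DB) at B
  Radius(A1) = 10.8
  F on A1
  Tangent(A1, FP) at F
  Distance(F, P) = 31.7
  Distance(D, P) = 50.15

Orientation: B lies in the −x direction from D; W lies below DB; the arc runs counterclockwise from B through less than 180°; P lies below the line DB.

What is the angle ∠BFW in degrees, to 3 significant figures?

23.0°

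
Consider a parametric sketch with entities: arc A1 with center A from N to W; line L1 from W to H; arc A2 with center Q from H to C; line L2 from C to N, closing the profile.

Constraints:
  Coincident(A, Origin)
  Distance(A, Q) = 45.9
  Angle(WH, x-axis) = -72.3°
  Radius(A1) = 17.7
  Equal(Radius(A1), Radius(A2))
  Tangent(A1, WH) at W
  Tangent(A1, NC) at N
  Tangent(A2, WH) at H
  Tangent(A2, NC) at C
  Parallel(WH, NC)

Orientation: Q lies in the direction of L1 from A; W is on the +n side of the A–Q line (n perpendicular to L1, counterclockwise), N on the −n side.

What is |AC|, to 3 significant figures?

49.2

The slot axis is L1's direction at -72.3°, so u = (cos -72.3°, sin -72.3°) = (0.304, -0.953) and n = (−sin -72.3°, cos -72.3°) = (0.953, 0.304). A is at the origin and Q lies 45.9 along u from A, so Q = 45.9·u = (14.0, -43.7). Tangency of A1 to both parallel lines with radius 17.7 puts W and N at A ± 17.7·n: W = (16.9, 5.38), N = (-16.9, -5.38). Equal radii place H and C the same way about Q: H = Q + 17.7·n = (30.8, -38.3), C = Q − 17.7·n = (-2.91, -49.1). Then |AC| = |C − A| = 49.2.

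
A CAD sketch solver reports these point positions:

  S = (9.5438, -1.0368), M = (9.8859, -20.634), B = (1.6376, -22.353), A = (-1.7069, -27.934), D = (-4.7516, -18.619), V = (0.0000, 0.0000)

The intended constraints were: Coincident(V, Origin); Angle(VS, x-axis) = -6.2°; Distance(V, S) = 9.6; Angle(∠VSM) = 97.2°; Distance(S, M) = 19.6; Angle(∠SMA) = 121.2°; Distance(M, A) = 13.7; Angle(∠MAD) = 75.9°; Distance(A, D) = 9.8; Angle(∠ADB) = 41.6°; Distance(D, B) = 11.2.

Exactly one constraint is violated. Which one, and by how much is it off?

Distance(D, B) = 11.2 — off by 3.80.

V = (0.00, 0.00) ✓; VS at -6.200° ✓; |VS| = 9.600 ✓; ∠VSM = 97.20° ✓; |SM| = 19.60 ✓; ∠SMA = 121.2° ✓; |MA| = 13.70 ✓; ∠MAD = 75.90° ✓; |AD| = 9.800 ✓; ∠ADB = 41.60° ✓; |DB| = 7.400 ✗.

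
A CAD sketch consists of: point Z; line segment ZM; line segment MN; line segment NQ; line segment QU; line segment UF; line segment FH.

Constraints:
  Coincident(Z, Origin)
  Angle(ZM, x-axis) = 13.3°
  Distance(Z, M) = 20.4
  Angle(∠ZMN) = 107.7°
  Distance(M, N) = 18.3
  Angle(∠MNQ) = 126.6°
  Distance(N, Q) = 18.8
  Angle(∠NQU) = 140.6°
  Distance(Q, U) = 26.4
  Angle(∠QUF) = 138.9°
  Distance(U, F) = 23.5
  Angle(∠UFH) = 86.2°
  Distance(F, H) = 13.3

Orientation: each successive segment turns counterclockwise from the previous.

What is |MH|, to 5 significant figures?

48.648

Z is at the origin; ZM runs at 13.3° with length 20.4, so M = (19.853, 4.6930). ∠ZMN = 107.7° gives MN at 85.600° from the x-axis; with |MN| = 18.3, N = (21.257, 22.939). ∠MNQ = 126.6° gives NQ at 139.00° from the x-axis; with |NQ| = 18.8, Q = (7.0683, 35.273). ∠NQU = 140.6° gives QU at 178.40° from the x-axis; with |QU| = 26.4, U = (-19.321, 36.010). ∠QUF = 138.9° gives UF at -140.50° from the x-axis; with |UF| = 23.5, F = (-37.455, 21.062). ∠UFH = 86.2° gives FH at -46.700° from the x-axis; with |FH| = 13.3, H = (-28.333, 11.383). Then |MH| = |H − M| = 48.648.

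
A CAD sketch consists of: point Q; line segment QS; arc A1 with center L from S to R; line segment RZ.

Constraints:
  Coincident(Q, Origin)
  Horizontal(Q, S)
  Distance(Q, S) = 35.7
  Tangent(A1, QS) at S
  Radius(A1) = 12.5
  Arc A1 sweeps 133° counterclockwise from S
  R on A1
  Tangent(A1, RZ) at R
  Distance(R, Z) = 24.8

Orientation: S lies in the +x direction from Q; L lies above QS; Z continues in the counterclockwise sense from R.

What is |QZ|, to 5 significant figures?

48.101

On A1, S sits at bearing -90° from L; a 133° counterclockwise sweep puts R at bearing 43°, so R = L + 12.5·(cos 43°, sin 43°) = (44.842, 21.025). Tangency of A1 to RZ means the radius LR is perpendicular to RZ, so RZ runs along (−sin 43°, cos 43°); with |RZ| = 24.8, Z = (27.928, 39.163). Then |QZ| = |Z − Q| = 48.101.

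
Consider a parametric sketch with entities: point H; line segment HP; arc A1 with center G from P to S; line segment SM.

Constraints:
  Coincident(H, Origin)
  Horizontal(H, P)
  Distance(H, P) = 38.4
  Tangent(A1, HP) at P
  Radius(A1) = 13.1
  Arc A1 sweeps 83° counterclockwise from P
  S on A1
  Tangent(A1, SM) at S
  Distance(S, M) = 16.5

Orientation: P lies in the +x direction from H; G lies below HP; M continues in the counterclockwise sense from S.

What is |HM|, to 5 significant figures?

36.390

On A1, P sits at bearing 90° from G; an 83° counterclockwise sweep puts S at bearing 173°, so S = G + 13.1·(cos 173°, sin 173°) = (25.398, -11.504). Tangency of A1 to SM means the radius GS is perpendicular to SM, so SM runs along (−sin 173°, cos 173°); with |SM| = 16.5, M = (23.387, -27.881). Then |HM| = |M − H| = 36.390.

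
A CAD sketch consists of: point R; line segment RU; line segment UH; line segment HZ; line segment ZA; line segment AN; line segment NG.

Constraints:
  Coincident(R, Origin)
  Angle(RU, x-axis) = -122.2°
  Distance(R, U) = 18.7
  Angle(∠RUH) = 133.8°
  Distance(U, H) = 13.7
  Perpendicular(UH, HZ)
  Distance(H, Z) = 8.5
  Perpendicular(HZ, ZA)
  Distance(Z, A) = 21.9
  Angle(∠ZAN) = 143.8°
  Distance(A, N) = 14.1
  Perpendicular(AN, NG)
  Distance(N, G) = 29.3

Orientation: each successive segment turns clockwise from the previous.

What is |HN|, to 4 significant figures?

33.28

R is at the origin; RU runs at -122.2° with length 18.7, so U = (-9.965, -15.82). ∠RUH = 133.8° gives UH at -168.4° from the x-axis; with |UH| = 13.7, H = (-23.38, -18.58). UH ⟂ HZ, so HZ runs at 101.6°; with |HZ| = 8.5, Z = (-25.09, -10.25). HZ ⟂ ZA, so ZA runs at 11.60°; with |ZA| = 21.9, A = (-3.641, -5.849). ∠ZAN = 143.8° gives AN at -24.60° from the x-axis; with |AN| = 14.1, N = (9.179, -11.72). Then |HN| = |N − H| = 33.28.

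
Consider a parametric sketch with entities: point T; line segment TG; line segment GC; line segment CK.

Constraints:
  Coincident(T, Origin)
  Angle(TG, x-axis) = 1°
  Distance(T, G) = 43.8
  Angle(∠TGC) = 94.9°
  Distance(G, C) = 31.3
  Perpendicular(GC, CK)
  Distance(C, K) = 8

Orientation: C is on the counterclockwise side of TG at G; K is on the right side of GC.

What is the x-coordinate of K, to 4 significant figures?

53.90

∠TGC = 94.9°, so GC runs at 1.0° + (180° − 94.9°) = 86.10° from the x-axis; with |GC| = 31.3, C = G + 31.3·(cos 86.10°, sin 86.10°) = (45.92, 31.99). The perpendicularity gives CK at right angles to GC; with |CK| = 8.0 on the right of GC, K = C + 8.0·(0.9977, -0.06802) = (53.90, 31.45). So K.x = 53.90.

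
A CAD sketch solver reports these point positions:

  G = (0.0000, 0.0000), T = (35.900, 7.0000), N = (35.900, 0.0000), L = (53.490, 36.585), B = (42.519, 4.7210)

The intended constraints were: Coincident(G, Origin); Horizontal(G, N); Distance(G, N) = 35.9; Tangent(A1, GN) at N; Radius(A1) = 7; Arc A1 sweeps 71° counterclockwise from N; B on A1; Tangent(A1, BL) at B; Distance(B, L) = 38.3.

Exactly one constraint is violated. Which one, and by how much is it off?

Distance(B, L) = 38.3 — off by 4.60.

G = (0.00, 0.00) ✓; G.y = 0.00, N.y = 0.00 ✓; |GN| = 35.90 ✓; ∠(TN, NG) = 90.00° ✓; |TN| = 7.000 ✓; bearing(T→B) − bearing(T→N) = 71.00° ✓; |TB| = 7.000 ✓; ∠(TB, BL) = 90.00° ✓; |BL| = 33.70 ✗.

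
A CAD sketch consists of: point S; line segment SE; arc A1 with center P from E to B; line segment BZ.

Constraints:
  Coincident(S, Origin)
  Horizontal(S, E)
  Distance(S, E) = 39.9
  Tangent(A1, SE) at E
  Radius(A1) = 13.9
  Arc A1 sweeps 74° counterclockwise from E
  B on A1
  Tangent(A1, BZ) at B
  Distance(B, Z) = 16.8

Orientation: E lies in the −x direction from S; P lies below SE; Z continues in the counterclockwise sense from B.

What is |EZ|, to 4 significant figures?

31.80

S is at the origin; SE is horizontal with |SE| = 39.9 and E on the −x side, so E = (-39.90, 0.000). Since A1 is tangent to SE there, PE ⟂ SE, so P = E + (0, -13.9) = (-39.90, -13.90). On A1, E sits at bearing 90° from P; a 74° counterclockwise sweep puts B at bearing 164°, so B = P + 13.9·(cos 164°, sin 164°) = (-53.26, -10.07). Tangency of A1 to BZ means the radius PB is perpendicular to BZ, so BZ runs along (−sin 164°, cos 164°); with |BZ| = 16.8, Z = (-57.89, -26.22). Then |EZ| = |Z − E| = 31.80.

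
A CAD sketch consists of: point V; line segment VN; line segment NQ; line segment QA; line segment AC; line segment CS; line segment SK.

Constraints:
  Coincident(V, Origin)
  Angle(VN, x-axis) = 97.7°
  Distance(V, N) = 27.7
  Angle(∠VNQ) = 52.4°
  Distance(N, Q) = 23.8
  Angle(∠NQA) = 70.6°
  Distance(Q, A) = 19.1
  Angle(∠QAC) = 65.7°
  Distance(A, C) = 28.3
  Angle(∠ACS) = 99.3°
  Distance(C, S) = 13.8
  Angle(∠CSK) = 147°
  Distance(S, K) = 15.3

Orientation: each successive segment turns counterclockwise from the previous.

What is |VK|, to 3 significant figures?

40.8

∠ACS = 99.3° gives CS at 170° from the x-axis; with |CS| = 13.8, S = (-16.3, 33.1). ∠CSK = 147.0° gives SK at -157° from the x-axis; with |SK| = 15.3, K = (-30.4, 27.2). Then |VK| = |K − V| = 40.8.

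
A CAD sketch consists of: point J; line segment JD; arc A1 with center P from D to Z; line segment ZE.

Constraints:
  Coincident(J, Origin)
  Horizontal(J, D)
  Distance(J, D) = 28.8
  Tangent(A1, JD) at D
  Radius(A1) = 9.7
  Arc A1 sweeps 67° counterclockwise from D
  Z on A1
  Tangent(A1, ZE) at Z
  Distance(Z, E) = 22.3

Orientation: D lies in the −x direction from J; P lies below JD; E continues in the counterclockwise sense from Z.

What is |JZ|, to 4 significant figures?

38.19

J is at the origin; JD is horizontal with |JD| = 28.8 and D on the −x side, so D = (-28.80, 0.000). The tangent condition forces PD to be normal to JD, so P = D + (0, -9.7) = (-28.80, -9.700). On A1, D sits at bearing 90° from P; a 67° counterclockwise sweep puts Z at bearing 157°, so Z = P + 9.7·(cos 157°, sin 157°) = (-37.73, -5.910). Then |JZ| = |Z − J| = 38.19.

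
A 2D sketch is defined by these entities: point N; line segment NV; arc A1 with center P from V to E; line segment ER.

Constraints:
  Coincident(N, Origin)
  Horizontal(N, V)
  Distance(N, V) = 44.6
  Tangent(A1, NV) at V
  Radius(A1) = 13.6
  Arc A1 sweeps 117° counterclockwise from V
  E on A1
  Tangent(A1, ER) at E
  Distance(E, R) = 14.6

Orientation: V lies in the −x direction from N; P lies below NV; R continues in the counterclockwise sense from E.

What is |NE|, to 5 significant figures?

60.066

N is at the origin; NV is horizontal with |NV| = 44.6 and V on the −x side, so V = (-44.600, 0.0000). Tangency of A1 to NV means the radius PV is perpendicular to NV, so P = V + (0, -13.6) = (-44.600, -13.600). On A1, V sits at bearing 90° from P; a 117° counterclockwise sweep puts E at bearing 207°, so E = P + 13.6·(cos 207°, sin 207°) = (-56.718, -19.774). Then |NE| = |E − N| = 60.066.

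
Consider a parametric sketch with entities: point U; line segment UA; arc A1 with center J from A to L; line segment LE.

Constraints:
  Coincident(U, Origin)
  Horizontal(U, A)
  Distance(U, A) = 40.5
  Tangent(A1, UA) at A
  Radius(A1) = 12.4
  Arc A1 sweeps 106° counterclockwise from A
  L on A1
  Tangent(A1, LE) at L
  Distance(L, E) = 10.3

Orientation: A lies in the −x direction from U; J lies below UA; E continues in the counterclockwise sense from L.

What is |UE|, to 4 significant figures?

55.85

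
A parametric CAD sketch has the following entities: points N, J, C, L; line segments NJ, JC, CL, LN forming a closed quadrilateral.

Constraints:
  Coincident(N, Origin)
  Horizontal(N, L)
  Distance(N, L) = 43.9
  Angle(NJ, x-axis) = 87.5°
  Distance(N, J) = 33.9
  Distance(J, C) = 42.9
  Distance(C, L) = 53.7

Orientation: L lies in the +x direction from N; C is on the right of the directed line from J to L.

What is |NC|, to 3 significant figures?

12.0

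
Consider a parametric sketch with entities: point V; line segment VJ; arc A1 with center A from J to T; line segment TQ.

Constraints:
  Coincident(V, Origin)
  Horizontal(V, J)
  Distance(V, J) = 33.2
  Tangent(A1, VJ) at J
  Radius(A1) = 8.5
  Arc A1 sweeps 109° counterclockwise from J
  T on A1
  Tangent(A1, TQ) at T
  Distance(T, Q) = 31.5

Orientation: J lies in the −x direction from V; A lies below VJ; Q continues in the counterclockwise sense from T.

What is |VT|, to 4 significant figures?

42.75

V is at the origin; VJ is horizontal with |VJ| = 33.2 and J on the −x side, so J = (-33.20, 0.000). The tangent condition forces AJ to be normal to VJ, so A = J + (0, -8.5) = (-33.20, -8.500). On A1, J sits at bearing 90° from A; a 109° counterclockwise sweep puts T at bearing 199°, so T = A + 8.5·(cos 199°, sin 199°) = (-41.24, -11.27). Then |VT| = |T − V| = 42.75.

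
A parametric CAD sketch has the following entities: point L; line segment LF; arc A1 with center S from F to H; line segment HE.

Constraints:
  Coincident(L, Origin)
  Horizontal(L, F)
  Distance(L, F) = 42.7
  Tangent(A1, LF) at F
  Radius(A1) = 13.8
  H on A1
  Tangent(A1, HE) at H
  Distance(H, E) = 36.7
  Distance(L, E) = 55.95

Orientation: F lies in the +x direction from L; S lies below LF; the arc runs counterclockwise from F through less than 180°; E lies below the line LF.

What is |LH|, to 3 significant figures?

31.6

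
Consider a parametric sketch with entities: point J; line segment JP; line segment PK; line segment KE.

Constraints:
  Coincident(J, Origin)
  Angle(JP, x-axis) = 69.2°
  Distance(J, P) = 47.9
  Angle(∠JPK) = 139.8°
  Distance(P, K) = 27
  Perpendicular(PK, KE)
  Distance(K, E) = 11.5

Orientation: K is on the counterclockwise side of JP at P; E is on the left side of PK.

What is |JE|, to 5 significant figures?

66.485

∠JPK = 139.8°, so PK runs at 69.2° + (180° − 139.8°) = 109.40° from the x-axis; with |PK| = 27.0, K = P + 27.0·(cos 109.40°, sin 109.40°) = (8.0413, 70.245). The perpendicularity gives KE at right angles to PK; with |KE| = 11.5 on the left of PK, E = K + 11.5·(-0.94322, -0.33216) = (-2.8058, 66.425). Then |JE| = |E − J| = 66.485.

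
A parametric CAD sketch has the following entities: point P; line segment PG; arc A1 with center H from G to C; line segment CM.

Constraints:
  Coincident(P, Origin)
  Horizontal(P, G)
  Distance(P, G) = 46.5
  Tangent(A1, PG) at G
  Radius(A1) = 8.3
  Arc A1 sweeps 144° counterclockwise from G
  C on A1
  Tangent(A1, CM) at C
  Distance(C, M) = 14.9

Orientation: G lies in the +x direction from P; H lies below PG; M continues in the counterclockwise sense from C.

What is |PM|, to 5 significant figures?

58.705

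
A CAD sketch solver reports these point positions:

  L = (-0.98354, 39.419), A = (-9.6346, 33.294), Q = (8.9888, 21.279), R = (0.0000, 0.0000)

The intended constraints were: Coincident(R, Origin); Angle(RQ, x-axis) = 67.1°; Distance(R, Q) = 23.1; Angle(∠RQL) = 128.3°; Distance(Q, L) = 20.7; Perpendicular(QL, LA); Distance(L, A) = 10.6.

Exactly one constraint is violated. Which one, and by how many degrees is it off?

Perpendicular(QL, LA) — off by 6.50°.

R = (0.00, 0.00) ✓; RQ at 67.10° ✓; |RQ| = 23.10 ✓; ∠RQL = 128.3° ✓; |QL| = 20.70 ✓; ∠(QL, LA) = 96.50° ✗; |LA| = 10.60 ✓.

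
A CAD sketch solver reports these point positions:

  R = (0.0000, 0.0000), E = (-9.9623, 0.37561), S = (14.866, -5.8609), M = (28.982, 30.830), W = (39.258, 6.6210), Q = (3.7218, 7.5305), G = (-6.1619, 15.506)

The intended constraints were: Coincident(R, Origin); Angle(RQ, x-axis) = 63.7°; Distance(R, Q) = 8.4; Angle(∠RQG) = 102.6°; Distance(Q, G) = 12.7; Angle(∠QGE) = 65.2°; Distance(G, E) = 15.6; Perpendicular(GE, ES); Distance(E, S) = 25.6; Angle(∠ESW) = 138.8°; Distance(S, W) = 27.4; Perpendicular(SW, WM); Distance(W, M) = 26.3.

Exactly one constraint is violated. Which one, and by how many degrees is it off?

Perpendicular(SW, WM) — off by 4.10°.

R = (0.00, 0.00) ✓; RQ at 63.70° ✓; |RQ| = 8.400 ✓; ∠RQG = 102.6° ✓; |QG| = 12.70 ✓; ∠QGE = 65.20° ✓; |GE| = 15.60 ✓; ∠(GE, ES) = 90.00° ✓; |ES| = 25.60 ✓; ∠ESW = 138.8° ✓; |SW| = 27.40 ✓; ∠(SW, WM) = 85.90° ✗; |WM| = 26.30 ✓.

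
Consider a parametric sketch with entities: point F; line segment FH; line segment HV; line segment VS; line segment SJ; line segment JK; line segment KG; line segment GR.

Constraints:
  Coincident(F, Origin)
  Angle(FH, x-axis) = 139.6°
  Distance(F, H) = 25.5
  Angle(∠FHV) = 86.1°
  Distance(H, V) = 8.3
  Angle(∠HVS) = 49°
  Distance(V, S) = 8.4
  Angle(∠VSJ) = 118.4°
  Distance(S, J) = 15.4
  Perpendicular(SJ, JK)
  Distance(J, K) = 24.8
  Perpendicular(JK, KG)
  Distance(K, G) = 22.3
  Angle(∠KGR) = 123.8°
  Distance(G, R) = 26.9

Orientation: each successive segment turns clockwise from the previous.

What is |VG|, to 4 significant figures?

17.65

SJ ⟂ JK, so JK runs at 123.1°; with |JK| = 24.8, K = (-39.38, 26.46). JK is perpendicular to KG, so KG runs at 33.10°; with |KG| = 22.3, G = (-20.70, 38.64). Then |VG| = |G − V| = 17.65.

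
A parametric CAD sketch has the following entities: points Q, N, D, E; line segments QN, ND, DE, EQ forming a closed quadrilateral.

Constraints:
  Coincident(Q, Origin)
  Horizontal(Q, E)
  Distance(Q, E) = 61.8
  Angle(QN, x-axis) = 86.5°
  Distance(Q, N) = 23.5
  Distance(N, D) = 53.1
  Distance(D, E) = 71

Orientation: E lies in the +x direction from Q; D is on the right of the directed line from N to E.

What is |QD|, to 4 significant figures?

29.61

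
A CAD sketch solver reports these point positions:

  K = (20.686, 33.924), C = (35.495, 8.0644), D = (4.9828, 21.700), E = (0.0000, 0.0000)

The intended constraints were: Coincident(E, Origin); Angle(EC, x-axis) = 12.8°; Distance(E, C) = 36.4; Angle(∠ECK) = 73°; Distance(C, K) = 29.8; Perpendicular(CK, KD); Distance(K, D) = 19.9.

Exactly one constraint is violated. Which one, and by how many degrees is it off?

Perpendicular(CK, KD) — off by 8.10°.

E = (0.00, 0.00) ✓; EC at 12.80° ✓; |EC| = 36.40 ✓; ∠ECK = 73.00° ✓; |CK| = 29.80 ✓; ∠(CK, KD) = 98.10° ✗; |KD| = 19.90 ✓.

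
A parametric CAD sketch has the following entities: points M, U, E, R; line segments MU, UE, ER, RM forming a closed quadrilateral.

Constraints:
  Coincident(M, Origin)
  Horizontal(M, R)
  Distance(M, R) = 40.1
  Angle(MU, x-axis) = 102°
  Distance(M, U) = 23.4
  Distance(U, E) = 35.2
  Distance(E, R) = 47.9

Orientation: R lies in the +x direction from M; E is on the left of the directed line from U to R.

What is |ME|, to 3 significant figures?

50.1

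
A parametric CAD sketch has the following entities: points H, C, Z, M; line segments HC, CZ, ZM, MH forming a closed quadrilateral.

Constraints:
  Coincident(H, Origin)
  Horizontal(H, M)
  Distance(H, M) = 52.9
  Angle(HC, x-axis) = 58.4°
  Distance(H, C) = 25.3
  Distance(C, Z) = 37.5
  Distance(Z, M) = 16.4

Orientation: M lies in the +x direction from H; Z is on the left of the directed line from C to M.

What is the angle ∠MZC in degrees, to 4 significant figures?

107.1°

H is at the origin; H and M share the same y with |HM| = 52.9 and M in +x, so M = (52.9, 0). HC runs at 58.4° with |HC| = 25.3, so C = (13.26, 21.55). Z is determined by |CZ| = 37.5 and |ZM| = 16.4 together: it lies at the intersection of circle(C, 37.5) and circle(M, 16.4). With |CM| = 45.12, the foot of the radical line on CM is 35.16 from C and the perpendicular offset is √(37.5² − 35.16²) = 13.03. Taking the left-of-CM solution: Z = (50.37, 16.20).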